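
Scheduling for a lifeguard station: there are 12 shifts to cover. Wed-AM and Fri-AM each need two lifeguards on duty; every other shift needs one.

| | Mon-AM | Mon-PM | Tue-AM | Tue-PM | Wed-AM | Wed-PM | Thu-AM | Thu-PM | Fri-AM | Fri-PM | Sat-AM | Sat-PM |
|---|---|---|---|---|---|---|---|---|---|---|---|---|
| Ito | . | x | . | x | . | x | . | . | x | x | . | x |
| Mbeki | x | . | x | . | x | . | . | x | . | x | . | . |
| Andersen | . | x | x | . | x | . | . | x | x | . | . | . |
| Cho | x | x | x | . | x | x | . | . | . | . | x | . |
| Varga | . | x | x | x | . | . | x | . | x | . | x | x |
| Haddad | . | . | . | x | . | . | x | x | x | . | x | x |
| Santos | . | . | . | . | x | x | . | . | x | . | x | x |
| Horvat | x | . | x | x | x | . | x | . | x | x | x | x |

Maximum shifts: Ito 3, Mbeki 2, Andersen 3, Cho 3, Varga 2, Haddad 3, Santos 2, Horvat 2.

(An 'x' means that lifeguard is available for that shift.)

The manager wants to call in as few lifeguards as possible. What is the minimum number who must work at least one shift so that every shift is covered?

5

14 slots to fill and no one can take more than 3, so at least ⌈14/3⌉ = 5 lifeguards are needed.
Ito, Mbeki, Andersen, Cho, and Haddad alone can cover everything: Mon-AM→Mbeki, Mon-PM→Andersen, Tue-AM→Cho, Tue-PM→Ito, Wed-AM→Mbeki+Cho, Wed-PM→Ito, Thu-AM→Haddad, Thu-PM→Andersen, Fri-AM→Andersen+Haddad, Fri-PM→Ito, Sat-AM→Cho, Sat-PM→Haddad.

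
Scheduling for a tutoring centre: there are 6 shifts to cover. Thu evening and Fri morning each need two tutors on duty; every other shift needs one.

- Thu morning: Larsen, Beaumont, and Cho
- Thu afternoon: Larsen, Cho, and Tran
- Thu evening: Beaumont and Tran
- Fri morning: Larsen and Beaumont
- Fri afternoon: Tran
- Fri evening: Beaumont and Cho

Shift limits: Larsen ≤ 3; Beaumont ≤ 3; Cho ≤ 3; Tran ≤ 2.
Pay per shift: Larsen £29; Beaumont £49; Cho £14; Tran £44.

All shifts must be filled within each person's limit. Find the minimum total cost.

Thu evening can only be covered by Beaumont and Tran, so that assignment is forced.
Fri morning can only be covered by Larsen and Beaumont, so that assignment is forced.
Fri afternoon can only be covered by Tran, so that assignment is forced.
Picking the cheapest available tutor for each shift independently would cost £257, and that bound is achievable.
An optimal schedule: Thu morning→Cho, Thu afternoon→Cho, Thu evening→Tran+Beaumont, Fri morning→Larsen+Beaumont, Fri afternoon→Tran, Fri evening→Cho.
Total: 14 + 14 + 44 + 49 + 29 + 49 + 44 + 14 = £257.

£257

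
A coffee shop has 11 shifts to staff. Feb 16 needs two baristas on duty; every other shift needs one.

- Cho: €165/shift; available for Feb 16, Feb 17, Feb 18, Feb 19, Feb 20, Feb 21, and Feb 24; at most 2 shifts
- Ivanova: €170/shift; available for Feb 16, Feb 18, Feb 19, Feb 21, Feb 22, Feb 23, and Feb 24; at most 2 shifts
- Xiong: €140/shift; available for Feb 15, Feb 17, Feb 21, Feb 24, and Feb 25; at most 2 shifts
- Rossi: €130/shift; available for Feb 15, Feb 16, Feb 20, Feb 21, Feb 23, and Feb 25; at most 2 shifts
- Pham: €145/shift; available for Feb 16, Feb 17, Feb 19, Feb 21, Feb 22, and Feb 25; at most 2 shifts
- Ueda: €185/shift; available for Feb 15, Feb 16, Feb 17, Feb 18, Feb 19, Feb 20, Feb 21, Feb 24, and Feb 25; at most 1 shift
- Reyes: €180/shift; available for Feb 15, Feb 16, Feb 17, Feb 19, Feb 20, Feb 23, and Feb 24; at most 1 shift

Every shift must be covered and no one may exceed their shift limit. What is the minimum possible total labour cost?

€1865

Picking the cheapest available barista for each shift independently would cost €1660, but that ignores the shift limits.
An optimal schedule: Feb 15→Xiong, Feb 16→Rossi+Reyes, Feb 17→Pham, Feb 18→Cho, Feb 19→Pham, Feb 20→Cho, Feb 21→Rossi, Feb 22→Ivanova, Feb 23→Ivanova, Feb 24→Ueda, Feb 25→Xiong.
Total: 140 + 130 + 180 + 145 + 165 + 145 + 165 + 130 + 170 + 170 + 185 + 140 = €1865.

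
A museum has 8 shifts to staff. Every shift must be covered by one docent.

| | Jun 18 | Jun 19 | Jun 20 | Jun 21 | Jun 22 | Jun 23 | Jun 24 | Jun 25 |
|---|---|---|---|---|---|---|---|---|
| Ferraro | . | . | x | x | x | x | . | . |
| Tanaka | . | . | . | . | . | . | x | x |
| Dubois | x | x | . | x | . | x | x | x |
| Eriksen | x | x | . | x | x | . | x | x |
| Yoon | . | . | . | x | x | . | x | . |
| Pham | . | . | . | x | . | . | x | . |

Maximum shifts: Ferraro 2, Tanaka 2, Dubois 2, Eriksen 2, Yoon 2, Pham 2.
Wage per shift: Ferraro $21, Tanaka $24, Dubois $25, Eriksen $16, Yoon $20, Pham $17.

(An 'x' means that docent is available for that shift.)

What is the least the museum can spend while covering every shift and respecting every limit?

Jun 20 can only be covered by Ferraro, so that assignment is forced.
Picking the cheapest available docent for each shift independently would cost $138, but that ignores the shift limits.
An optimal schedule: Jun 18→Eriksen, Jun 19→Eriksen, Jun 20→Ferraro, Jun 21→Pham, Jun 22→Yoon, Jun 23→Ferraro, Jun 24→Pham, Jun 25→Tanaka.
Total: 16 + 16 + 21 + 17 + 20 + 21 + 17 + 24 = $152.

$152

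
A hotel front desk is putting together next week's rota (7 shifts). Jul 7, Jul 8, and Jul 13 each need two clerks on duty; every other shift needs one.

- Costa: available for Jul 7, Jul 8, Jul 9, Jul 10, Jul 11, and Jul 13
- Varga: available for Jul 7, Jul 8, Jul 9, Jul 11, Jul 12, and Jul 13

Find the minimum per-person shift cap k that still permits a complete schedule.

5

With 2 clerks and 10 worker-slots to fill, someone must work at least ⌈10/2⌉ = 5 shifts, so k ≥ 5.
k = 5 works: Jul 7→Costa+Varga, Jul 8→Costa+Varga, Jul 9→Costa, Jul 10→Costa, Jul 11→Varga, Jul 12→Varga, Jul 13→Costa+Varga.
Loads: Costa 5, Varga 5 — all ≤ 5.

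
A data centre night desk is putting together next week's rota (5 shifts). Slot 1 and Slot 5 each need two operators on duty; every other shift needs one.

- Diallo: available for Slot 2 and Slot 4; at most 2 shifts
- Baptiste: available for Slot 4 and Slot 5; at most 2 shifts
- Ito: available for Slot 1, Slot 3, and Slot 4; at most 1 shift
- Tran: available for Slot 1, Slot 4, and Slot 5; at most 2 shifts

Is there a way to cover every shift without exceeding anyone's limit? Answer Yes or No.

No

Total capacity is 7 and 7 slots are needed, so capacity alone doesn't rule it out.
Shifts {Slot 1, Slot 3} need 3 worker-slots in total, but the operators available for any of those shifts (Ito and Tran) can supply at most 2 among them. So no valid schedule exists.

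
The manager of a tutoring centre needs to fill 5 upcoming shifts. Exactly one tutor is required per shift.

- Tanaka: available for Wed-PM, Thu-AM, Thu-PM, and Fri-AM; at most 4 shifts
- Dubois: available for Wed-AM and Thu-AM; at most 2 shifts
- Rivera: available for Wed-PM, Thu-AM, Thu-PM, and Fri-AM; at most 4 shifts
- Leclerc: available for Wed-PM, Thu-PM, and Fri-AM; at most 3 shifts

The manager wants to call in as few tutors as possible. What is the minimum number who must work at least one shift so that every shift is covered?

5 slots to fill and no one can take more than 4, so at least ⌈5/4⌉ = 2 tutors are needed.
Tanaka and Dubois alone can cover everything: Wed-AM→Dubois, Wed-PM→Tanaka, Thu-AM→Tanaka, Thu-PM→Tanaka, Fri-AM→Tanaka.

2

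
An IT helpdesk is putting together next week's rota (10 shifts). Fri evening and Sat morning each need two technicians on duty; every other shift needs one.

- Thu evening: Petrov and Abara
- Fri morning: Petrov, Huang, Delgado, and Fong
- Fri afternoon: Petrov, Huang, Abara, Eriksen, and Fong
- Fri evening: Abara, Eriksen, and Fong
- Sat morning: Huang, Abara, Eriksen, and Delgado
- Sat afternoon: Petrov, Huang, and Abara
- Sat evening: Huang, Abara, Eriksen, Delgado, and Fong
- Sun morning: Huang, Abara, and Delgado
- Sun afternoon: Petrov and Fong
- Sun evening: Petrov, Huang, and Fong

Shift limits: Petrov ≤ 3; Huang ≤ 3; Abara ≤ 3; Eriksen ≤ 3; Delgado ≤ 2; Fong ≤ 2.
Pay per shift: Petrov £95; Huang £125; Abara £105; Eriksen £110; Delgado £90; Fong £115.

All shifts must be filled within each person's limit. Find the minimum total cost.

Picking the cheapest available technician for each shift independently would cost £1155, but that ignores the shift limits.
An optimal schedule: Thu evening→Petrov, Fri morning→Delgado, Fri afternoon→Abara, Fri evening→Abara+Eriksen, Sat morning→Abara+Eriksen, Sat afternoon→Petrov, Sat evening→Eriksen, Sun morning→Delgado, Sun afternoon→Petrov, Sun evening→Fong.
Total: 95 + 90 + 105 + 105 + 110 + 105 + 110 + 95 + 110 + 90 + 95 + 115 = £1225.

£1225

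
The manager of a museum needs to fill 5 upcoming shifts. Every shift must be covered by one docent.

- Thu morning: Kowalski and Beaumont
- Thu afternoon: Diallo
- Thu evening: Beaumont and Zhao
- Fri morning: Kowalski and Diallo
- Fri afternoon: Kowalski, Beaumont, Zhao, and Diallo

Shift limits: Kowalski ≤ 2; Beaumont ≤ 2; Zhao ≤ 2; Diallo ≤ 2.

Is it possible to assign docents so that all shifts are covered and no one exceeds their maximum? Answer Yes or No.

Yes

Thu afternoon can only be covered by Diallo, so that assignment is forced.
One valid schedule: Thu morning→Kowalski, Thu afternoon→Diallo, Thu evening→Beaumont, Fri morning→Kowalski, Fri afternoon→Beaumont.
Loads: Kowalski 2/2, Beaumont 2/2, Zhao 0/2, Diallo 1/2 — all within limits.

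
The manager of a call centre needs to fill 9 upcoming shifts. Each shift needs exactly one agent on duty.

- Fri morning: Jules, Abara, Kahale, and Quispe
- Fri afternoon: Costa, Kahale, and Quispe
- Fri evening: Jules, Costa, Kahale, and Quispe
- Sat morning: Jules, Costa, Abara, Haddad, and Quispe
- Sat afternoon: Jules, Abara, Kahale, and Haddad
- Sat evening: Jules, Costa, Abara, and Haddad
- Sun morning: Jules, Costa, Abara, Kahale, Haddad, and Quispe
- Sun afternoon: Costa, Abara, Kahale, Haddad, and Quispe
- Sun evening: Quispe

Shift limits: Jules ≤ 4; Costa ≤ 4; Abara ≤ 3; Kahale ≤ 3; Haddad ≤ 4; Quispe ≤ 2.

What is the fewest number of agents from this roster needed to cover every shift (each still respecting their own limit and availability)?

3

9 slots to fill and no one can take more than 4, so at least ⌈9/4⌉ = 3 agents are needed.
Jules, Costa, and Quispe alone can cover everything: Fri morning→Jules, Fri afternoon→Costa, Fri evening→Jules, Sat morning→Costa, Sat afternoon→Jules, Sat evening→Jules, Sun morning→Costa, Sun afternoon→Costa, Sun evening→Quispe.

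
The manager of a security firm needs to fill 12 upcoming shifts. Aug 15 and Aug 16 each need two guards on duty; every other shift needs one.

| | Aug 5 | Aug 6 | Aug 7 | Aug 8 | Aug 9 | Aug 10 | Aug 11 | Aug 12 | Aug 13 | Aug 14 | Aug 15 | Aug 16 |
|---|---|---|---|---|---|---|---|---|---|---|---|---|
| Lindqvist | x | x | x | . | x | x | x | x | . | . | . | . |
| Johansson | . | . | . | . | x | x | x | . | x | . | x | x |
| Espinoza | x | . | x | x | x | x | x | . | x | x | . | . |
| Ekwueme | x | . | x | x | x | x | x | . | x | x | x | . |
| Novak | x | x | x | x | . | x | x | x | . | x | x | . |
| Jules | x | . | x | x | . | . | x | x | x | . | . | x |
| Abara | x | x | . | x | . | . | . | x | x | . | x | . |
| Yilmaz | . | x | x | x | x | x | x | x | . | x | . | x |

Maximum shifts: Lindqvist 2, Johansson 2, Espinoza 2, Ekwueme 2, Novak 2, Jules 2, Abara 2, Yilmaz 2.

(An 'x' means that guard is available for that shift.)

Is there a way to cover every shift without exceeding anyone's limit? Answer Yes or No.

One valid schedule: Aug 5→Espinoza, Aug 6→Lindqvist, Aug 7→Ekwueme, Aug 8→Ekwueme, Aug 9→Lindqvist, Aug 10→Yilmaz, Aug 11→Jules, Aug 12→Novak, Aug 13→Johansson, Aug 14→Espinoza, Aug 15→Novak+Abara, Aug 16→Johansson+Jules.
Loads: Lindqvist 2/2, Johansson 2/2, Espinoza 2/2, Ekwueme 2/2, Novak 2/2, Jules 2/2, Abara 1/2, Yilmaz 1/2 — all within limits.

Yes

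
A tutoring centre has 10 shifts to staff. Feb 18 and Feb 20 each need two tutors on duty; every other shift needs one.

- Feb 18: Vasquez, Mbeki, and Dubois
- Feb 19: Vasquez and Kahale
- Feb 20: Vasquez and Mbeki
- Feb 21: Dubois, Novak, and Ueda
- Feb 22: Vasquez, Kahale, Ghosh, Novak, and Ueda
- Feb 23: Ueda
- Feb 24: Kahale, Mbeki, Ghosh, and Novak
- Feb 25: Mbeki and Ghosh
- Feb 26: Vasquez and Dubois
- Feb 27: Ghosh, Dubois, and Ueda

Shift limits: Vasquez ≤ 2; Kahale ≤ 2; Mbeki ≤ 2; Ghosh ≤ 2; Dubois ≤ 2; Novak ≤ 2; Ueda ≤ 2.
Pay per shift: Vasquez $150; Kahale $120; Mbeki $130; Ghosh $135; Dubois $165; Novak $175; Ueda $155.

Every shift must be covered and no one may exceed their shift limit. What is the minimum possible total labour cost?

Feb 20 can only be covered by Vasquez and Mbeki, so that assignment is forced.
Feb 23 can only be covered by Ueda, so that assignment is forced.
Picking the cheapest available tutor for each shift independently would cost $1645, but that ignores the shift limits.
An optimal schedule: Feb 18→Vasquez+Dubois, Feb 19→Kahale, Feb 20→Mbeki+Vasquez, Feb 21→Ueda, Feb 22→Ghosh, Feb 23→Ueda, Feb 24→Kahale, Feb 25→Mbeki, Feb 26→Dubois, Feb 27→Ghosh.
Total: 150 + 165 + 120 + 130 + 150 + 155 + 135 + 155 + 120 + 130 + 165 + 135 = $1710.

$1710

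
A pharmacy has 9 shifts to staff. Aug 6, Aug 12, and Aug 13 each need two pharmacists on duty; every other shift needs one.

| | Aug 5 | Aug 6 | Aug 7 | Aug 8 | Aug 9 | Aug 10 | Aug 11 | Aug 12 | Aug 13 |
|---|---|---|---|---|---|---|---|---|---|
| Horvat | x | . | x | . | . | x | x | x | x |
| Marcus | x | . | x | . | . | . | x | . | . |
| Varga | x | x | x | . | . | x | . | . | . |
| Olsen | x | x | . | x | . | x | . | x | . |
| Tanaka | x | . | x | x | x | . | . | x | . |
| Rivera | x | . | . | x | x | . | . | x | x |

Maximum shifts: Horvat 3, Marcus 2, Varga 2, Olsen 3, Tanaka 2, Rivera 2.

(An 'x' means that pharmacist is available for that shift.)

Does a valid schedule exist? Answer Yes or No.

Aug 6 can only be covered by Varga and Olsen, so that assignment is forced.
Aug 13 can only be covered by Horvat and Rivera, so that assignment is forced.
One valid schedule: Aug 5→Marcus, Aug 6→Varga+Olsen, Aug 7→Marcus, Aug 8→Olsen, Aug 9→Tanaka, Aug 10→Horvat, Aug 11→Horvat, Aug 12→Olsen+Tanaka, Aug 13→Horvat+Rivera.
Loads: Horvat 3/3, Marcus 2/2, Varga 1/2, Olsen 3/3, Tanaka 2/2, Rivera 1/2 — all within limits.

Yes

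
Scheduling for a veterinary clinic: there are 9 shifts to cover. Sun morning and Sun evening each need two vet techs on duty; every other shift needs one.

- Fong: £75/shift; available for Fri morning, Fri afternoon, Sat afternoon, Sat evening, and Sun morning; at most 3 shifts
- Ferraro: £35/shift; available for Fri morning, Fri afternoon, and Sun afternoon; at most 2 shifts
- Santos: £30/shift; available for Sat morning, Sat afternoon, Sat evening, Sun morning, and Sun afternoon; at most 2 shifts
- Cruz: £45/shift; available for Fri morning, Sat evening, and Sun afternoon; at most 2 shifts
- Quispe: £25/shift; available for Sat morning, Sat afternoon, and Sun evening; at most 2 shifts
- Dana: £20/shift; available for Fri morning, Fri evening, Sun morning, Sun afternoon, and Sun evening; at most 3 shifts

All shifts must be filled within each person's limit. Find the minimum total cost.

Fri evening can only be covered by Dana, so that assignment is forced.
Sun evening can only be covered by Quispe and Dana, so that assignment is forced.
Picking the cheapest available vet tech for each shift independently would cost £270, but that ignores the shift limits.
An optimal schedule: Fri morning→Ferraro, Fri afternoon→Ferraro, Fri evening→Dana, Sat morning→Quispe, Sat afternoon→Santos, Sat evening→Cruz, Sun morning→Dana+Santos, Sun afternoon→Cruz, Sun evening→Dana+Quispe.
Total: 35 + 35 + 20 + 25 + 30 + 45 + 20 + 30 + 45 + 20 + 25 = £330.

£330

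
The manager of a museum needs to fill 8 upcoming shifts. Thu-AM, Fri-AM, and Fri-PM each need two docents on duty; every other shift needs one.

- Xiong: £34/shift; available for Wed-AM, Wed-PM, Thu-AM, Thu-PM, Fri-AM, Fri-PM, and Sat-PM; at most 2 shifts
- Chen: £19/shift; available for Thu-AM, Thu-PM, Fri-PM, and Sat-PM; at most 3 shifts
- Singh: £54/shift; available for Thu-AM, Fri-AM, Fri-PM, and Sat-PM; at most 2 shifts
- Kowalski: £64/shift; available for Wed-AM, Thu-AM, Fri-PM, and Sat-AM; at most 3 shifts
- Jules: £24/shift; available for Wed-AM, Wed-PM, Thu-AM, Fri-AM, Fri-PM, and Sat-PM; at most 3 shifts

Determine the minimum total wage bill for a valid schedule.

£369

Sat-AM can only be covered by Kowalski, so that assignment is forced.
Picking the cheapest available docent for each shift independently would cost £294, but that ignores the shift limits.
An optimal schedule: Wed-AM→Jules, Wed-PM→Jules, Thu-AM→Chen+Singh, Thu-PM→Chen, Fri-AM→Jules+Xiong, Fri-PM→Xiong+Singh, Sat-AM→Kowalski, Sat-PM→Chen.
Total: 24 + 24 + 19 + 54 + 19 + 24 + 34 + 34 + 54 + 64 + 19 = £369.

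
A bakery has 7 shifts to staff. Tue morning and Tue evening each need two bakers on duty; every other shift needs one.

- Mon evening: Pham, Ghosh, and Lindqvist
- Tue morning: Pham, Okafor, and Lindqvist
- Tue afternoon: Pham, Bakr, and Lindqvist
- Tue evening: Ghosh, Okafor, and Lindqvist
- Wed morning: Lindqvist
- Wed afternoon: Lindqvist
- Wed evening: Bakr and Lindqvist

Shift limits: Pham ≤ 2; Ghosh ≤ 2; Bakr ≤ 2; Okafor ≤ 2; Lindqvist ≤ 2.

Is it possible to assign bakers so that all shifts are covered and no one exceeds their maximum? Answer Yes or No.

Wed morning can only be covered by Lindqvist, so that assignment is forced.
Wed afternoon can only be covered by Lindqvist, so that assignment is forced.
One valid schedule: Mon evening→Pham, Tue morning→Pham+Okafor, Tue afternoon→Bakr, Tue evening→Ghosh+Okafor, Wed morning→Lindqvist, Wed afternoon→Lindqvist, Wed evening→Bakr.
Loads: Pham 2/2, Ghosh 1/2, Bakr 2/2, Okafor 2/2, Lindqvist 2/2 — all within limits.

Yes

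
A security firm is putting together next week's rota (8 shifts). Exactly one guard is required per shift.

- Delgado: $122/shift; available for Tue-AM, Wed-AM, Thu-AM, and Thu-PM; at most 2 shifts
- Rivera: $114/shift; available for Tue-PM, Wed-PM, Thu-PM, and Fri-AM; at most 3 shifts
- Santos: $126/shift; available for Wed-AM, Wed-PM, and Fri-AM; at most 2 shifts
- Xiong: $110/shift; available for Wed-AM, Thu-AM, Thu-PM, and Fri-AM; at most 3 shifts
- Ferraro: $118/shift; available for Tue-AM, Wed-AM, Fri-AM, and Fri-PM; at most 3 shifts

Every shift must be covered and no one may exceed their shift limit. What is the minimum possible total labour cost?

Tue-PM can only be covered by Rivera, so that assignment is forced.
Fri-PM can only be covered by Ferraro, so that assignment is forced.
Picking the cheapest available guard for each shift independently would cost $904, but that ignores the shift limits.
An optimal schedule: Tue-AM→Ferraro, Tue-PM→Rivera, Wed-AM→Xiong, Wed-PM→Rivera, Thu-AM→Xiong, Thu-PM→Xiong, Fri-AM→Rivera, Fri-PM→Ferraro.
Total: 118 + 114 + 110 + 114 + 110 + 110 + 114 + 118 = $908.

$908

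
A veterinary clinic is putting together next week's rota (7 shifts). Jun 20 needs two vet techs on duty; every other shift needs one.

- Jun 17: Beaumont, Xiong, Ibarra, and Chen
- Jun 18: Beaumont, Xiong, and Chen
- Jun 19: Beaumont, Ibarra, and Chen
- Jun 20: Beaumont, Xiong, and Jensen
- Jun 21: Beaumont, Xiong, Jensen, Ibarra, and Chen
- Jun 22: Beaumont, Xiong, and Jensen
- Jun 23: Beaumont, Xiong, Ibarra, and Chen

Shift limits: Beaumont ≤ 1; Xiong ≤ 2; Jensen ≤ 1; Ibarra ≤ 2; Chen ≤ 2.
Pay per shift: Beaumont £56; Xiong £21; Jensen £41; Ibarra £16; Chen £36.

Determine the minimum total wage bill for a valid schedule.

Picking the cheapest available vet tech for each shift independently would cost £168, but that ignores the shift limits.
An optimal schedule: Jun 17→Ibarra, Jun 18→Beaumont, Jun 19→Ibarra, Jun 20→Xiong+Jensen, Jun 21→Chen, Jun 22→Xiong, Jun 23→Chen.
Total: 16 + 56 + 16 + 21 + 41 + 36 + 21 + 36 = £243.

£243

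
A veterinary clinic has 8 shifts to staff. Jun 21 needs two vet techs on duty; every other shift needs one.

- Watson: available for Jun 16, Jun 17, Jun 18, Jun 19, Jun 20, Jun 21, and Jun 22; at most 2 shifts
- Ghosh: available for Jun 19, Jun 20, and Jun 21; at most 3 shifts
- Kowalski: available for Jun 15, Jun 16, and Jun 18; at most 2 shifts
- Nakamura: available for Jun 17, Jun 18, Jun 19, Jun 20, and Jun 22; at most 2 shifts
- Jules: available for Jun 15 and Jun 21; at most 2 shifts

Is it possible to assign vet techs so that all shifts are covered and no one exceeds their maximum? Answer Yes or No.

One valid schedule: Jun 15→Kowalski, Jun 16→Watson, Jun 17→Watson, Jun 18→Kowalski, Jun 19→Ghosh, Jun 20→Ghosh, Jun 21→Ghosh+Jules, Jun 22→Nakamura.
Loads: Watson 2/2, Ghosh 3/3, Kowalski 2/2, Nakamura 1/2, Jules 1/2 — all within limits.

Yes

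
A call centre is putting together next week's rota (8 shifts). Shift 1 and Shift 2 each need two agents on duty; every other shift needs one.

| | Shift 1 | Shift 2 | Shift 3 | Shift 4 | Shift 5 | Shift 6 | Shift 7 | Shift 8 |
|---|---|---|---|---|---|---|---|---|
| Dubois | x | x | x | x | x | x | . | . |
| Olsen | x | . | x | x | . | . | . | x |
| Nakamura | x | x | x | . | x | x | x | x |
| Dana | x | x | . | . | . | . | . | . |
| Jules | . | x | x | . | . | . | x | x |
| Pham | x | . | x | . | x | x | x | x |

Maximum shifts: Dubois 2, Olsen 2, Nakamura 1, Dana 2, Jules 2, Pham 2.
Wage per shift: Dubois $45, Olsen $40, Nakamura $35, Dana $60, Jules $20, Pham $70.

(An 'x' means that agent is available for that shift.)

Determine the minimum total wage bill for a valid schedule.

Picking the cheapest available agent for each shift independently would cost $300, but that ignores the shift limits.
An optimal schedule: Shift 1→Dana+Pham, Shift 2→Dana+Jules, Shift 3→Olsen, Shift 4→Dubois, Shift 5→Dubois, Shift 6→Nakamura, Shift 7→Jules, Shift 8→Olsen.
Total: 60 + 70 + 60 + 20 + 40 + 45 + 45 + 35 + 20 + 40 = $435.

$435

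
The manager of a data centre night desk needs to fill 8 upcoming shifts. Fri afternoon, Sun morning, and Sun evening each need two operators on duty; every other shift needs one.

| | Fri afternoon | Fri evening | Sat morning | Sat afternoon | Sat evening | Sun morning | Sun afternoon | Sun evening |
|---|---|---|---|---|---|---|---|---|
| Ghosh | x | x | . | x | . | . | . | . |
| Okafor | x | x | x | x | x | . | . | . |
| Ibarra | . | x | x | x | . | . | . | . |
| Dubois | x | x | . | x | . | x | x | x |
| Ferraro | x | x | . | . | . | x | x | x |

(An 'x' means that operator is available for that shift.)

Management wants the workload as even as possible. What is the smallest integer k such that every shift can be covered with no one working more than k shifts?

3

With 5 operators and 11 worker-slots to fill, someone must work at least ⌈11/5⌉ = 3 shifts, so k ≥ 3.
k = 3 works: Fri afternoon→Ghosh+Okafor, Fri evening→Ghosh, Sat morning→Okafor, Sat afternoon→Ghosh, Sat evening→Okafor, Sun morning→Dubois+Ferraro, Sun afternoon→Dubois, Sun evening→Dubois+Ferraro.
Loads: Ghosh 3, Okafor 3, Ibarra 0, Dubois 3, Ferraro 2 — all ≤ 3.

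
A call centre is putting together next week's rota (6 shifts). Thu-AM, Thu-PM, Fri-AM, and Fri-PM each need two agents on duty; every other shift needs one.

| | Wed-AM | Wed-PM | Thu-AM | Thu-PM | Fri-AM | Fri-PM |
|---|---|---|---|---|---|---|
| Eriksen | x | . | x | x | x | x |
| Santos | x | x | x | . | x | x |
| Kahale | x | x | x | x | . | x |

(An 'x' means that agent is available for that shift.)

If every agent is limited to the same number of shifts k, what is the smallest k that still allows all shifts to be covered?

4

With 3 agents and 10 worker-slots to fill, someone must work at least ⌈10/3⌉ = 4 shifts, so k ≥ 4.
k = 4 works: Wed-AM→Eriksen, Wed-PM→Santos, Thu-AM→Eriksen+Santos, Thu-PM→Eriksen+Kahale, Fri-AM→Eriksen+Santos, Fri-PM→Santos+Kahale.
Loads: Eriksen 4, Santos 4, Kahale 2 — all ≤ 4.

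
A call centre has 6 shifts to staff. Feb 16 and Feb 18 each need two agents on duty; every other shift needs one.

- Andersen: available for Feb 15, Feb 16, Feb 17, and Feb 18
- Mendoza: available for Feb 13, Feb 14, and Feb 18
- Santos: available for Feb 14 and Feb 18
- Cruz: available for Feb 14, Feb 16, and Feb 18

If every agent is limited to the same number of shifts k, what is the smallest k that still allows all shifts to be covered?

With 4 agents and 8 worker-slots to fill, someone must work at least ⌈8/4⌉ = 2 shifts, so k ≥ 2.
k = 2 fails: Shifts {Feb 15, Feb 16, Feb 17} need 4 worker-slots in total, but the agents available for any of those shifts (Andersen and Cruz) can supply at most 3 among them. So no valid schedule exists.
k = 3 works: Feb 13→Mendoza, Feb 14→Mendoza, Feb 15→Andersen, Feb 16→Andersen+Cruz, Feb 17→Andersen, Feb 18→Mendoza+Santos.
Loads: Andersen 3, Mendoza 3, Santos 1, Cruz 1 — all ≤ 3.

3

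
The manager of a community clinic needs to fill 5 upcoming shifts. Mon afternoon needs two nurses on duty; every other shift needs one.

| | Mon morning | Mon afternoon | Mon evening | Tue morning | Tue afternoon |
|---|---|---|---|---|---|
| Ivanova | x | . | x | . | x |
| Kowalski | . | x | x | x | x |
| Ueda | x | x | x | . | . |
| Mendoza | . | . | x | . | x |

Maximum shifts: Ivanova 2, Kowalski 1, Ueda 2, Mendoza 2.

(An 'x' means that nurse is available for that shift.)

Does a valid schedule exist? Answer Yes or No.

No

Total capacity is 7 and 6 slots are needed, so capacity alone doesn't rule it out.
Shifts {Mon afternoon, Tue morning} need 3 worker-slots in total, but the nurses available for any of those shifts (Kowalski and Ueda) can supply at most 2 among them. So no valid schedule exists.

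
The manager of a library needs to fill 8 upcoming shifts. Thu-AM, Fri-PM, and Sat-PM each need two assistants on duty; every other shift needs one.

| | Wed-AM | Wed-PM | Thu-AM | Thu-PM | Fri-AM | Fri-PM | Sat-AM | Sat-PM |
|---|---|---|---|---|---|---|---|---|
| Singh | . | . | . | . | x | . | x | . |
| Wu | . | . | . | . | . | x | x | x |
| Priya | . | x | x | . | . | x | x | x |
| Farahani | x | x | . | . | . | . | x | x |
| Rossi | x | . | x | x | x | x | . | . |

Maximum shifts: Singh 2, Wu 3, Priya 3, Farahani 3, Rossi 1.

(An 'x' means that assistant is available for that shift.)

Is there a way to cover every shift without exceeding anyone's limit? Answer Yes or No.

Total capacity is 12 and 11 slots are needed, so capacity alone doesn't rule it out.
Shifts {Thu-AM, Thu-PM} need 3 worker-slots in total, but the assistants available for any of those shifts (Priya and Rossi) can supply at most 2 among them. So no valid schedule exists.

No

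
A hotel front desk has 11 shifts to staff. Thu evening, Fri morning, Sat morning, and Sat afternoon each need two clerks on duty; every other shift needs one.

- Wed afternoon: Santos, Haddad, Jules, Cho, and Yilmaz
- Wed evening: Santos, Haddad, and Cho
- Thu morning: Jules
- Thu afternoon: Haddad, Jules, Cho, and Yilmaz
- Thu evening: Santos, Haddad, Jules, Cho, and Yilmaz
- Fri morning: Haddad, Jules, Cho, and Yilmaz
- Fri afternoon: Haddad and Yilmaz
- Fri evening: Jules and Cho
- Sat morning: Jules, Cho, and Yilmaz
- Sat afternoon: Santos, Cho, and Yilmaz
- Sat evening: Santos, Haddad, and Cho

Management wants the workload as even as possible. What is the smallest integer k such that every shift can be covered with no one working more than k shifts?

With 5 clerks and 15 worker-slots to fill, someone must work at least ⌈15/5⌉ = 3 shifts, so k ≥ 3.
k = 3 works: Wed afternoon→Yilmaz, Wed evening→Santos, Thu morning→Jules, Thu afternoon→Haddad, Thu evening→Cho+Yilmaz, Fri morning→Haddad+Yilmaz, Fri afternoon→Haddad, Fri evening→Jules, Sat morning→Jules+Cho, Sat afternoon→Santos+Cho, Sat evening→Santos.
Loads: Santos 3, Haddad 3, Jules 3, Cho 3, Yilmaz 3 — all ≤ 3.

3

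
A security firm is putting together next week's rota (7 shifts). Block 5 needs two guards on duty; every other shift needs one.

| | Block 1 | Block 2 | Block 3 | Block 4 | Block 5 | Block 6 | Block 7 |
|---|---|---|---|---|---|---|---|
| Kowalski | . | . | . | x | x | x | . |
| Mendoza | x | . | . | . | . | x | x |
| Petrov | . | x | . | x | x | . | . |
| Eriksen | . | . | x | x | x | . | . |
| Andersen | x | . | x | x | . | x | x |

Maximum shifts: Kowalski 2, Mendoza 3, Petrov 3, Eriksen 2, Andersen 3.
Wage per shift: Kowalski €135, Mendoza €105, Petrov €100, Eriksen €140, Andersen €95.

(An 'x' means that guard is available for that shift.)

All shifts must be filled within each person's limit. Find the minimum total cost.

€825

Block 2 can only be covered by Petrov, so that assignment is forced.
Picking the cheapest available guard for each shift independently would cost €810, but that ignores the shift limits.
An optimal schedule: Block 1→Andersen, Block 2→Petrov, Block 3→Andersen, Block 4→Petrov, Block 5→Petrov+Kowalski, Block 6→Mendoza, Block 7→Andersen.
Total: 95 + 100 + 95 + 100 + 100 + 135 + 105 + 95 = €825.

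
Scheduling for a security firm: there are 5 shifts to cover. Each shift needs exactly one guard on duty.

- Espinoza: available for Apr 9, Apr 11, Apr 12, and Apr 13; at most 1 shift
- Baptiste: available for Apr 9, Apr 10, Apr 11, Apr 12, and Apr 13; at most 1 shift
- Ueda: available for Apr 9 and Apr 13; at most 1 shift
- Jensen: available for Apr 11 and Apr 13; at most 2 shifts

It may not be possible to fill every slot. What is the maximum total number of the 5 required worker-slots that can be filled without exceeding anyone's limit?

5

Total capacity across all guards is 1+1+1+2 = 5, and 5 slots are needed, so at most 5 can be filled.
An assignment achieving 5: Apr 9→Ueda, Apr 10→Baptiste, Apr 11→Jensen, Apr 12→Espinoza, Apr 13→Jensen.
Loads: Espinoza 1/1, Baptiste 1/1, Ueda 1/1, Jensen 2/2.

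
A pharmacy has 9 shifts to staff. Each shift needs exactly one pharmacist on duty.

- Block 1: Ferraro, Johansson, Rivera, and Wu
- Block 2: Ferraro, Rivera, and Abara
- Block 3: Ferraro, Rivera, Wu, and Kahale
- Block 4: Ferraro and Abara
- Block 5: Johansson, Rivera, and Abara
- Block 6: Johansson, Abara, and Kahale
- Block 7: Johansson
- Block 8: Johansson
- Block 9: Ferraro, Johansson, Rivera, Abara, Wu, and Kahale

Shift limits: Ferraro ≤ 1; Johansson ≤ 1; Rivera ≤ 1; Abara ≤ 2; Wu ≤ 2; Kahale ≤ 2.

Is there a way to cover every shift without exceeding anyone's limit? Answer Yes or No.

Total capacity is 9 and 9 slots are needed, so capacity alone doesn't rule it out.
Shifts {Block 7, Block 8} need 2 worker-slots in total, but the pharmacists available for any of those shifts (Johansson) can supply at most 1 among them. So no valid schedule exists.

No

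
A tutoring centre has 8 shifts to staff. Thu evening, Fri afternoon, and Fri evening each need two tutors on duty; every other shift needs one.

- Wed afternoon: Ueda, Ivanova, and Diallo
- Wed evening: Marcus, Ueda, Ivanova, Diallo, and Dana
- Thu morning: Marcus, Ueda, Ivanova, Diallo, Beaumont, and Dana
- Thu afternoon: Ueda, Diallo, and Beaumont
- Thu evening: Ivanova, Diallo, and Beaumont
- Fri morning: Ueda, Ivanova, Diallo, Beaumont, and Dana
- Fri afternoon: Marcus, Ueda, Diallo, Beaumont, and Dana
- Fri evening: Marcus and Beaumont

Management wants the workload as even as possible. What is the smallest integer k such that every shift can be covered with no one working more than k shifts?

2

With 6 tutors and 11 worker-slots to fill, someone must work at least ⌈11/6⌉ = 2 shifts, so k ≥ 2.
k = 2 works: Wed afternoon→Ueda, Wed evening→Marcus, Thu morning→Diallo, Thu afternoon→Ueda, Thu evening→Ivanova+Diallo, Fri morning→Ivanova, Fri afternoon→Beaumont+Dana, Fri evening→Marcus+Beaumont.
Loads: Marcus 2, Ueda 2, Ivanova 2, Diallo 2, Beaumont 2, Dana 1 — all ≤ 2.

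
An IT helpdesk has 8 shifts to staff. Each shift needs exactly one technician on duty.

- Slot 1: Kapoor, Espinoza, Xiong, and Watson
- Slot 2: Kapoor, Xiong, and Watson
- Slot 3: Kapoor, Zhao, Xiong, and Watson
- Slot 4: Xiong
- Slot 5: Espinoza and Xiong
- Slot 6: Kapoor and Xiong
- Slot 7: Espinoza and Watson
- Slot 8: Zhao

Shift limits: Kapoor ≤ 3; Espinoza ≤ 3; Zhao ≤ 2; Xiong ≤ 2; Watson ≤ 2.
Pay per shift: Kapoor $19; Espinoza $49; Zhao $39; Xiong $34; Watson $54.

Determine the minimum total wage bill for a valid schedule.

Slot 4 can only be covered by Xiong, so that assignment is forced.
Slot 8 can only be covered by Zhao, so that assignment is forced.
Picking the cheapest available technician for each shift independently would cost $232, but that ignores the shift limits.
An optimal schedule: Slot 1→Kapoor, Slot 2→Kapoor, Slot 3→Zhao, Slot 4→Xiong, Slot 5→Xiong, Slot 6→Kapoor, Slot 7→Espinoza, Slot 8→Zhao.
Total: 19 + 19 + 39 + 34 + 34 + 19 + 49 + 39 = $252.

$252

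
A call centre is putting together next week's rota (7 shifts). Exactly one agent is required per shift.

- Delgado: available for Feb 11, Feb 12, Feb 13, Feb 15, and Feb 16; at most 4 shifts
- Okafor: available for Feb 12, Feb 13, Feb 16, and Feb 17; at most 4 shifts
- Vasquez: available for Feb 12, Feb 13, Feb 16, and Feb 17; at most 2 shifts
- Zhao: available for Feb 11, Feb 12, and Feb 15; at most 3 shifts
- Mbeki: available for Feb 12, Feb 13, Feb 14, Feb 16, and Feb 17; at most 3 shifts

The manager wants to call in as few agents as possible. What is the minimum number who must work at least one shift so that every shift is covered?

7 slots to fill and no one can take more than 4, so at least ⌈7/4⌉ = 2 agents are needed.
Delgado and Mbeki alone can cover everything: Feb 11→Delgado, Feb 12→Delgado, Feb 13→Delgado, Feb 14→Mbeki, Feb 15→Delgado, Feb 16→Mbeki, Feb 17→Mbeki.

2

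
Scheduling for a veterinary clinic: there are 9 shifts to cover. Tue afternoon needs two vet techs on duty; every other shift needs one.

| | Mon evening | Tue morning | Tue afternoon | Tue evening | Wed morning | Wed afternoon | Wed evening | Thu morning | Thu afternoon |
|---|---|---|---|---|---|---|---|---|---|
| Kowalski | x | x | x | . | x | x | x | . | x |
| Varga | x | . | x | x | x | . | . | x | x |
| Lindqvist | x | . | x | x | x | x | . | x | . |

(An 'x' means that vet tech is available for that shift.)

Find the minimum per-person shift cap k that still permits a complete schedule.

With 3 vet techs and 10 worker-slots to fill, someone must work at least ⌈10/3⌉ = 4 shifts, so k ≥ 4.
k = 4 works: Mon evening→Varga, Tue morning→Kowalski, Tue afternoon→Varga+Lindqvist, Tue evening→Varga, Wed morning→Lindqvist, Wed afternoon→Kowalski, Wed evening→Kowalski, Thu morning→Varga, Thu afternoon→Kowalski.
Loads: Kowalski 4, Varga 4, Lindqvist 2 — all ≤ 4.

4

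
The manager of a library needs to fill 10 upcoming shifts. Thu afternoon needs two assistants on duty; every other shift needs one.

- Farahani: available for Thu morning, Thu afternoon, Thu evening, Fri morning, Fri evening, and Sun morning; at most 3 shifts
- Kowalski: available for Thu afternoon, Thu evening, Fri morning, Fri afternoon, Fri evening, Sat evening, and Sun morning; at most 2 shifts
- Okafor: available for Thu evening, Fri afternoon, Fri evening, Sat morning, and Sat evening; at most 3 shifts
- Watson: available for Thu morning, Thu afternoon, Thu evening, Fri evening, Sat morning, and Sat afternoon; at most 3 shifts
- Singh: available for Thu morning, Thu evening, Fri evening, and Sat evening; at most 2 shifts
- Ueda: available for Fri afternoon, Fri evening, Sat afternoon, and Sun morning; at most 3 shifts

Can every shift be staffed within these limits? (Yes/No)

Yes

One valid schedule: Thu morning→Farahani, Thu afternoon→Farahani+Kowalski, Thu evening→Okafor, Fri morning→Farahani, Fri afternoon→Kowalski, Fri evening→Watson, Sat morning→Okafor, Sat afternoon→Watson, Sat evening→Okafor, Sun morning→Ueda.
Loads: Farahani 3/3, Kowalski 2/2, Okafor 3/3, Watson 2/3, Singh 0/2, Ueda 1/3 — all within limits.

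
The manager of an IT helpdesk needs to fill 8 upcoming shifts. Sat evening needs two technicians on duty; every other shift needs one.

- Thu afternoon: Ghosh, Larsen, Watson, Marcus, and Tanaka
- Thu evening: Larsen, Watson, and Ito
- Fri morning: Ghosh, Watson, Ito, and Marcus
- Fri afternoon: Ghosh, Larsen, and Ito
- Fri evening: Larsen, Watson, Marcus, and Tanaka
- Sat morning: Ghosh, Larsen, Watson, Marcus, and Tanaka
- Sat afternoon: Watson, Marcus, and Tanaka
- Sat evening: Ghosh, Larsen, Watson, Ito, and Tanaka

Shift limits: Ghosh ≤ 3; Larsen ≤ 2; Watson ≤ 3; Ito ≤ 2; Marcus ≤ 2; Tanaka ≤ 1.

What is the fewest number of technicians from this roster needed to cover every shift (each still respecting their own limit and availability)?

4

9 slots to fill and no one can take more than 3, so at least ⌈9/3⌉ = 3 technicians are needed.
Any 3 technicians together have capacity at most 3+3+2 = 8 < 9 slots, so 3 can never suffice.
Ghosh, Larsen, Watson, and Ito alone can cover everything: Thu afternoon→Ghosh, Thu evening→Larsen, Fri morning→Ghosh, Fri afternoon→Ghosh, Fri evening→Larsen, Sat morning→Watson, Sat afternoon→Watson, Sat evening→Watson+Ito.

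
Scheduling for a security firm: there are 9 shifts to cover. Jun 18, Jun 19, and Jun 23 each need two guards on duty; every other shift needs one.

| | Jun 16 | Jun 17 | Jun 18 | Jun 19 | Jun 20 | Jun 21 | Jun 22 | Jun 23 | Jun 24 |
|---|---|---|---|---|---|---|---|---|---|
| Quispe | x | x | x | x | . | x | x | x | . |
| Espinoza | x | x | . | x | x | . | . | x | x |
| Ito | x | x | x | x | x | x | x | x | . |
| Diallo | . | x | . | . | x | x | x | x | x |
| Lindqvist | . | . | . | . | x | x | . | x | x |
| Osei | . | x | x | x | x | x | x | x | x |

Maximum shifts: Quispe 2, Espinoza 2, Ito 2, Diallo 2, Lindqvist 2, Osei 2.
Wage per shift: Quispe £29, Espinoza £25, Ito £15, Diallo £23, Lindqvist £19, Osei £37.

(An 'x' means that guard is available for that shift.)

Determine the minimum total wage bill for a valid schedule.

Picking the cheapest available guard for each shift independently would cost £212, but that ignores the shift limits.
An optimal schedule: Jun 16→Quispe, Jun 17→Diallo, Jun 18→Quispe+Ito, Jun 19→Espinoza+Osei, Jun 20→Diallo, Jun 21→Lindqvist, Jun 22→Ito, Jun 23→Lindqvist+Osei, Jun 24→Espinoza.
Total: 29 + 23 + 29 + 15 + 25 + 37 + 23 + 19 + 15 + 19 + 37 + 25 = £296.

£296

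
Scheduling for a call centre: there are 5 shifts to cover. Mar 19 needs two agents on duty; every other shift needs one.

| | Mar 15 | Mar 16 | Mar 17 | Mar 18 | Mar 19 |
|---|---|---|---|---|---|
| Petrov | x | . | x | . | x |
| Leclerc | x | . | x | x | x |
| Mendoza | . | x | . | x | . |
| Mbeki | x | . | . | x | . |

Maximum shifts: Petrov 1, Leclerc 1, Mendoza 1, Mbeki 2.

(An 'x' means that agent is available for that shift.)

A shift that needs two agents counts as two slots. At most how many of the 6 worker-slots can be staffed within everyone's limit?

Total capacity across all agents is 1+1+1+2 = 5, and 6 slots are needed, so at most 5 can be filled.
An assignment achieving 5: Mar 15→Mbeki, Mar 16→Mendoza, Mar 17→Petrov, Mar 18→Mbeki, Mar 19→Leclerc.
Loads: Petrov 1/1, Leclerc 1/1, Mendoza 1/1, Mbeki 2/2.

5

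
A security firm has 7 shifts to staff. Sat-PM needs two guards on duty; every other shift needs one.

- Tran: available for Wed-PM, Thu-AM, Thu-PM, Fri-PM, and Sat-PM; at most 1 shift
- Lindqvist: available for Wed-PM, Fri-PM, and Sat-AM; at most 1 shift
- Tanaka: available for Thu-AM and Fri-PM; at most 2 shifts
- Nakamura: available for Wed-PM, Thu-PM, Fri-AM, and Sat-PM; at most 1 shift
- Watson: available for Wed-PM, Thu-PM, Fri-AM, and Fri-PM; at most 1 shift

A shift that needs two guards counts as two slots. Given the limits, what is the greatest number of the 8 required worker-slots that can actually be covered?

Total capacity across all guards is 1+1+2+1+1 = 6, and 8 slots are needed, so at most 6 can be filled.
An assignment achieving 6: Thu-AM→Tanaka, Thu-PM→Watson, Fri-AM→Nakamura, Fri-PM→Tanaka, Sat-AM→Lindqvist, Sat-PM→Tran.
Loads: Tran 1/1, Lindqvist 1/1, Tanaka 2/2, Nakamura 1/1, Watson 1/1.

6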